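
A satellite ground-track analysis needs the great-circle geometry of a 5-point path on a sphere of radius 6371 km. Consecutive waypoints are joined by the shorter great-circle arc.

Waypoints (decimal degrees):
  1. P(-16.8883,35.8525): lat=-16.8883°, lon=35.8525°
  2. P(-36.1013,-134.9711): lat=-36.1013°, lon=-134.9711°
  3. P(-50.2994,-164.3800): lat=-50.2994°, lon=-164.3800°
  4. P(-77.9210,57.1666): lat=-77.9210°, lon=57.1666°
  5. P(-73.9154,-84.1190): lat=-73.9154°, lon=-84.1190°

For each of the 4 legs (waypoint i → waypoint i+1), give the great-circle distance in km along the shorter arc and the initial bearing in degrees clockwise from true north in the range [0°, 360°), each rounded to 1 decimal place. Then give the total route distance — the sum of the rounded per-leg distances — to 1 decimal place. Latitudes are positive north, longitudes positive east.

Leg 1: φ1=-0.2947564, φ2=-0.6300865, Δφ=-0.3353301, Δλ=-2.9814343 rad; a=sin²(Δφ/2)+cosφ1·cosφ2·sin²(Δλ/2)=0.7960327381; c=2·atan2(√a, √(1-a))=2.204415738; dist=6371·c=14044.333 ≈ 14044.3 km; running total=14044.3 km
Leg 1 bearing: y=sinΔλ·cosφ2=-0.12885171, x=cosφ1·sinφ2-sinφ1·cosφ2·cosΔλ=-0.79552229; θ=atan2(y, x)=-170.7996° <0 so +360° → 189.2004° ≈ 189.2°
Leg 2: φ1=-0.6300865, φ2=-0.8778901, Δφ=-0.2478036, Δλ=-0.5132821 rad; a=sin²(Δφ/2)+cosφ1·cosφ2·sin²(Δλ/2)=0.0485272389; c=2·atan2(√a, √(1-a))=0.444221456; dist=6371·c=2830.135 ≈ 2830.1 km; running total=16874.4 km
Leg 2 bearing: y=sinΔλ·cosφ2=-0.31366392, x=cosφ1·sinφ2-sinφ1·cosφ2·cosΔλ=-0.29377599; θ=atan2(y, x)=-133.1248° <0 so +360° → 226.8752° ≈ 226.9°
Leg 3: φ1=-0.8778901, φ2=-1.3599780, Δφ=-0.4820879, Δλ=3.8667176 rad; a=sin²(Δφ/2)+cosφ1·cosφ2·sin²(Δλ/2)=0.1738412969; c=2·atan2(√a, √(1-a))=0.860158415; dist=6371·c=5480.069 ≈ 5480.1 km; running total=22354.5 km
Leg 3 bearing: y=sinΔλ·cosφ2=-0.13878741, x=cosφ1·sinφ2-sinφ1·cosφ2·cosΔλ=-0.74513090; θ=atan2(y, x)=-169.4490° <0 so +360° → 190.5510° ≈ 190.6°
Leg 4: φ1=-1.3599780, φ2=-1.2900671, Δφ=0.0699109, Δλ=-2.4658989 rad; a=sin²(Δφ/2)+cosφ1·cosφ2·sin²(Δλ/2)=0.0528287222; c=2·atan2(√a, √(1-a))=0.463836824; dist=6371·c=2955.104 ≈ 2955.1 km; running total=25309.6 km
Leg 4 bearing: y=sinΔλ·cosφ2=-0.17328182, x=cosφ1·sinφ2-sinφ1·cosφ2·cosΔλ=-0.41246188; θ=atan2(y, x)=-157.2119° <0 so +360° → 202.7881° ≈ 202.8°

Leg 1: dist=14044.3 km, bearing=189.2°
Leg 2: dist=2830.1 km, bearing=226.9°
Leg 3: dist=5480.1 km, bearing=190.6°
Leg 4: dist=2955.1 km, bearing=202.8°
Total: 25309.6 km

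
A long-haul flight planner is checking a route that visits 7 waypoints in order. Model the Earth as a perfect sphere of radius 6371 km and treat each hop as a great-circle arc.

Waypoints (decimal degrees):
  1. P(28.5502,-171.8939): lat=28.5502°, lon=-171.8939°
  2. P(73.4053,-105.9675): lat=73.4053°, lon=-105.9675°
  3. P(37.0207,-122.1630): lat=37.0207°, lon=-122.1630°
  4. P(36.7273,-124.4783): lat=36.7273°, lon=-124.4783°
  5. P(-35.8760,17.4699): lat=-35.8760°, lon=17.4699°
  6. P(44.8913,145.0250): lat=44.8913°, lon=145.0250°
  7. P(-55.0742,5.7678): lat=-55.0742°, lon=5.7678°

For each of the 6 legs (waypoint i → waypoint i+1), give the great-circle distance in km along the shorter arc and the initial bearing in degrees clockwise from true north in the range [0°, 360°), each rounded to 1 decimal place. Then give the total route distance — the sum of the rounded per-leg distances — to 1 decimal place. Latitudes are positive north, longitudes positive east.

Leg 1: φ1=0.4982950, φ2=1.2811642, Δφ=0.7828692, Δλ=1.1506327 rad; a=sin²(Δφ/2)+cosφ1·cosφ2·sin²(Δλ/2)=0.2198225691; c=2·atan2(√a, √(1-a))=0.975982143; dist=6371·c=6217.982 ≈ 6218.0 km; running total=6218.0 km
Leg 1 bearing: y=sinΔλ·cosφ2=0.26075889, x=cosφ1·sinφ2-sinφ1·cosφ2·cosΔλ=0.78613436; θ=atan2(y, x)=18.3506° ≈ 18.4°
Leg 2: φ1=1.2811642, φ2=0.6461331, Δφ=-0.6350311, Δλ=-0.2826648 rad; a=sin²(Δφ/2)+cosφ1·cosφ2·sin²(Δλ/2)=0.1019979432; c=2·atan2(√a, √(1-a))=0.650131659; dist=6371·c=4141.989 ≈ 4142.0 km; running total=10360.0 km
Leg 2 bearing: y=sinΔλ·cosφ2=-0.22269131, x=cosφ1·sinφ2-sinφ1·cosφ2·cosΔλ=-0.56283748; θ=atan2(y, x)=-158.4134° <0 so +360° → 201.5866° ≈ 201.6°
Leg 3: φ1=0.6461331, φ2=0.6410123, Δφ=-0.0051208, Δλ=-0.0404096 rad; a=sin²(Δφ/2)+cosφ1·cosφ2·sin²(Δλ/2)=0.0002677592; c=2·atan2(√a, √(1-a))=0.032728157; dist=6371·c=208.511 ≈ 208.5 km; running total=10568.5 km
Leg 3 bearing: y=sinΔλ·cosφ2=-0.03237912, x=cosφ1·sinφ2-sinφ1·cosφ2·cosΔλ=-0.00472682; θ=atan2(y, x)=-98.3056° <0 so +360° → 261.6944° ≈ 261.7°
Leg 4: φ1=0.6410123, φ2=-0.6261543, Δφ=-1.2671666, Δλ=2.4774635 rad; a=sin²(Δφ/2)+cosφ1·cosφ2·sin²(Δλ/2)=0.9309270584; c=2·atan2(√a, √(1-a))=2.609710629; dist=6371·c=16626.466 ≈ 16626.5 km; running total=27195.0 km
Leg 4 bearing: y=sinΔλ·cosφ2=0.49943967, x=cosφ1·sinφ2-sinφ1·cosφ2·cosΔλ=-0.08813340; θ=atan2(y, x)=100.0076° ≈ 100.0°
Leg 5: φ1=-0.6261543, φ2=0.7835010, Δφ=1.4096553, Δλ=2.2262565 rad; a=sin²(Δφ/2)+cosφ1·cosφ2·sin²(Δλ/2)=0.8817477910; c=2·atan2(√a, √(1-a))=2.439504944; dist=6371·c=15542.086 ≈ 15542.1 km; running total=42737.1 km
Leg 5 bearing: y=sinΔλ·cosφ2=0.56163380, x=cosφ1·sinφ2-sinφ1·cosφ2·cosΔλ=0.31881339; θ=atan2(y, x)=60.4184° ≈ 60.4°
Leg 6: φ1=0.7835010, φ2=-0.9612261, Δφ=-1.7447271, Δλ=-2.4304966 rad; a=sin²(Δφ/2)+cosφ1·cosφ2·sin²(Δλ/2)=0.9429754290; c=2·atan2(√a, √(1-a))=2.659336579; dist=6371·c=16942.633 ≈ 16942.6 km; running total=59679.7 km
Leg 6 bearing: y=sinΔλ·cosφ2=-0.37366033, x=cosφ1·sinφ2-sinφ1·cosφ2·cosΔλ=-0.27471629; θ=atan2(y, x)=-126.3234° <0 so +360° → 233.6766° ≈ 233.7°

Leg 1: dist=6218.0 km, bearing=18.4°
Leg 2: dist=4142.0 km, bearing=201.6°
Leg 3: dist=208.5 km, bearing=261.7°
Leg 4: dist=16626.5 km, bearing=100.0°
Leg 5: dist=15542.1 km, bearing=60.4°
Leg 6: dist=16942.6 km, bearing=233.7°
Total: 59679.7 km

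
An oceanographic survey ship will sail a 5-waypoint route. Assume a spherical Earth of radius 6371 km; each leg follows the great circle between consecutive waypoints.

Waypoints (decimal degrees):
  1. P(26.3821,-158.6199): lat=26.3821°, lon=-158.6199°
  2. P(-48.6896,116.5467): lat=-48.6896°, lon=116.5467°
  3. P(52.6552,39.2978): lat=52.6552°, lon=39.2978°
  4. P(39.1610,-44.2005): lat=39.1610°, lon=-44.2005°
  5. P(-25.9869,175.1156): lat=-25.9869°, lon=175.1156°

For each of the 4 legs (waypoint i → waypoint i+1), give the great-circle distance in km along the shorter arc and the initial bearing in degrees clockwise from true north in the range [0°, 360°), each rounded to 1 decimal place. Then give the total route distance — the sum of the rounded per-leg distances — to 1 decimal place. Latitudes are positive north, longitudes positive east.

Leg 1: dist=11819.0 km, bearing=223.2°
Leg 2: dist=13408.1 km, bearing=316.6°
Leg 3: dist=6256.8 km, bearing=292.1°
Leg 4: dist=16087.6 km, bearing=279.9°
Total: 47571.5 km

Leg 1: φ1=0.4604545, φ2=-0.8497938, Δφ=-1.3102483, Δλ=4.8025632 rad; a=sin²(Δφ/2)+cosφ1·cosφ2·sin²(Δλ/2)=0.6402597786; c=2·atan2(√a, √(1-a))=1.855131684; dist=6371·c=11819.044 ≈ 11819.0 km; running total=11819.0 km
Leg 1 bearing: y=sinΔλ·cosφ2=-0.65745592, x=cosφ1·sinφ2-sinφ1·cosφ2·cosΔλ=-0.69932860; θ=atan2(y, x)=-136.7677° <0 so +360° → 223.2323° ≈ 223.2°
Leg 2: φ1=-0.8497938, φ2=0.9190066, Δφ=1.7688004, Δλ=-1.3482476 rad; a=sin²(Δφ/2)+cosφ1·cosφ2·sin²(Δλ/2)=0.7543871441; c=2·atan2(√a, √(1-a))=2.104556761; dist=6371·c=13408.131 ≈ 13408.1 km; running total=25227.1 km
Leg 2 bearing: y=sinΔλ·cosφ2=-0.59165003, x=cosφ1·sinφ2-sinφ1·cosφ2·cosΔλ=0.62537906; θ=atan2(y, x)=-43.4125° <0 so +360° → 316.5875° ≈ 316.6°
Leg 3: φ1=0.9190066, φ2=0.6834884, Δφ=-0.2355182, Δλ=-1.4573203 rad; a=sin²(Δφ/2)+cosφ1·cosφ2·sin²(Δλ/2)=0.2223487689; c=2·atan2(√a, √(1-a))=0.982069715; dist=6371·c=6256.766 ≈ 6256.8 km; running total=31483.9 km
Leg 3 bearing: y=sinΔλ·cosφ2=-0.77038769, x=cosφ1·sinφ2-sinφ1·cosφ2·cosΔλ=0.31327620; θ=atan2(y, x)=-67.8710° <0 so +360° → 292.1290° ≈ 292.1°
Leg 4: φ1=0.6834884, φ2=-0.4535570, Δφ=-1.1370454, Δλ=3.8277880 rad; a=sin²(Δφ/2)+cosφ1·cosφ2·sin²(Δλ/2)=0.9079645882; c=2·atan2(√a, √(1-a))=2.525130853; dist=6371·c=16087.609 ≈ 16087.6 km; running total=47571.5 km
Leg 4 bearing: y=sinΔλ·cosφ2=-0.56953787, x=cosφ1·sinφ2-sinφ1·cosφ2·cosΔλ=0.09942937; θ=atan2(y, x)=-80.0972° <0 so +360° → 279.9028° ≈ 279.9°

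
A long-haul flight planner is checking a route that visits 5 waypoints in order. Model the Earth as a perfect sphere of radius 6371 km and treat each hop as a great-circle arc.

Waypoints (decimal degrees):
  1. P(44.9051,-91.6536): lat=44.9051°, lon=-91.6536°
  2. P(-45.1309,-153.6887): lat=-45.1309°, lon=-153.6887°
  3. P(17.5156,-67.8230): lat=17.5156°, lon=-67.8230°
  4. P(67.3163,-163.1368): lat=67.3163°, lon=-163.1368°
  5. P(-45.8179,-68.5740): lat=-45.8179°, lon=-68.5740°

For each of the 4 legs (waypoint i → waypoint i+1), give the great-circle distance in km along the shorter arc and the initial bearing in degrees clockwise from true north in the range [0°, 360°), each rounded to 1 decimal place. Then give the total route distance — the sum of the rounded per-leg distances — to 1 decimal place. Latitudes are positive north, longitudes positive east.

Leg 1: dist=11722.8 km, bearing=220.3°
Leg 2: dist=11062.3 km, bearing=74.7°
Leg 3: dist=8439.6 km, bearing=336.7°
Leg 4: dist=14798.0 km, bearing=108.0°
Total: 46022.7 km

Leg 1: φ1=0.7837418, φ2=-0.7876828, Δφ=-1.5714246, Δλ=-1.0827167 rad; a=sin²(Δφ/2)+cosφ1·cosφ2·sin²(Δλ/2)=0.6329970651; c=2·atan2(√a, √(1-a))=1.840031385; dist=6371·c=11722.840 ≈ 11722.8 km; running total=11722.8 km
Leg 1 bearing: y=sinΔλ·cosφ2=-0.62311300, x=cosφ1·sinφ2-sinφ1·cosφ2·cosΔλ=-0.73551160; θ=atan2(y, x)=-139.7293° <0 so +360° → 220.2707° ≈ 220.3°
Leg 2: φ1=-0.7876828, φ2=0.3057049, Δφ=1.0933877, Δλ=1.4986392 rad; a=sin²(Δφ/2)+cosφ1·cosφ2·sin²(Δλ/2)=0.5823983168; c=2·atan2(√a, √(1-a))=1.736348149; dist=6371·c=11062.274 ≈ 11062.3 km; running total=22785.1 km
Leg 2 bearing: y=sinΔλ·cosφ2=0.95115350, x=cosφ1·sinφ2-sinφ1·cosφ2·cosΔλ=0.26105382; θ=atan2(y, x)=74.6525° ≈ 74.7°
Leg 3: φ1=0.3057049, φ2=1.1748911, Δφ=0.8691862, Δλ=-1.6635396 rad; a=sin²(Δφ/2)+cosφ1·cosφ2·sin²(Δλ/2)=0.3781867870; c=2·atan2(√a, √(1-a))=1.324693134; dist=6371·c=8439.620 ≈ 8439.6 km; running total=31224.7 km
Leg 3 bearing: y=sinΔλ·cosφ2=-0.38398624, x=cosφ1·sinφ2-sinφ1·cosφ2·cosΔλ=0.89061817; θ=atan2(y, x)=-23.3231° <0 so +360° → 336.6769° ≈ 336.7°
Leg 4: φ1=1.1748911, φ2=-0.7996732, Δφ=-1.9745643, Δλ=1.6504322 rad; a=sin²(Δφ/2)+cosφ1·cosφ2·sin²(Δλ/2)=0.8415190673; c=2·atan2(√a, √(1-a))=2.322710562; dist=6371·c=14797.989 ≈ 14798.0 km; running total=46022.7 km
Leg 4 bearing: y=sinΔλ·cosφ2=0.69473231, x=cosφ1·sinφ2-sinφ1·cosφ2·cosΔλ=-0.22540170; θ=atan2(y, x)=107.9753° ≈ 108.0°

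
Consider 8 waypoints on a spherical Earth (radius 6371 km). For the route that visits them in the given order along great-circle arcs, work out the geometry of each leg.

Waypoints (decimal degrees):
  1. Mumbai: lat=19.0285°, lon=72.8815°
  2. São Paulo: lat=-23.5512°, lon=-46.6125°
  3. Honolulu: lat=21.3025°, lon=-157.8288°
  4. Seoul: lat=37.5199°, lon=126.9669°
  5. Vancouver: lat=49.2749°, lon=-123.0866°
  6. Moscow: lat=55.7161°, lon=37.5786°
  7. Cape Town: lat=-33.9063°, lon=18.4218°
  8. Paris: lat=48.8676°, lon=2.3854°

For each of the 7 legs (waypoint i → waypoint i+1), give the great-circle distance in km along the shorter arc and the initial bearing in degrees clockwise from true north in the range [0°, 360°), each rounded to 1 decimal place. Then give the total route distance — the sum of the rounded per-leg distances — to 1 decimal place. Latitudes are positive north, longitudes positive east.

Leg 1: φ1=0.3321100, φ2=-0.4110460, Δφ=-0.7431560, Δλ=-2.0855637 rad; a=sin²(Δφ/2)+cosφ1·cosφ2·sin²(Δλ/2)=0.7784677975; c=2·atan2(√a, √(1-a))=2.161487959; dist=6371·c=13770.840 ≈ 13770.8 km; running total=13770.8 km
Leg 1 bearing: y=sinΔλ·cosφ2=-0.79790528, x=cosφ1·sinφ2-sinφ1·cosφ2·cosΔλ=-0.23058602; θ=atan2(y, x)=-106.1187° <0 so +360° → 253.8813° ≈ 253.9°
Leg 2: φ1=-0.4110460, φ2=0.3717988, Δφ=0.7828447, Δλ=-1.9410906 rad; a=sin²(Δφ/2)+cosφ1·cosφ2·sin²(Δλ/2)=0.7271195800; c=2·atan2(√a, √(1-a))=2.042314323; dist=6371·c=13011.585 ≈ 13011.6 km; running total=26782.4 km
Leg 2 bearing: y=sinΔλ·cosφ2=-0.86852724, x=cosφ1·sinφ2-sinφ1·cosφ2·cosΔλ=0.19831089; θ=atan2(y, x)=-77.1381° <0 so +360° → 282.8619° ≈ 282.9°
Leg 3: φ1=0.3717988, φ2=0.6548458, Δφ=0.2830470, Δλ=4.9706227 rad; a=sin²(Δφ/2)+cosφ1·cosφ2·sin²(Δλ/2)=0.2950168050; c=2·atan2(√a, √(1-a))=1.148379114; dist=6371·c=7316.323 ≈ 7316.3 km; running total=34098.7 km
Leg 3 bearing: y=sinΔλ·cosφ2=-0.76684330, x=cosφ1·sinφ2-sinφ1·cosφ2·cosΔλ=0.49384098; θ=atan2(y, x)=-57.2188° <0 so +360° → 302.7812° ≈ 302.8°
Leg 4: φ1=0.6548458, φ2=0.8600092, Δφ=0.2051635, Δλ=-4.3642569 rad; a=sin²(Δφ/2)+cosφ1·cosφ2·sin²(Δλ/2)=0.3574866092; c=2·atan2(√a, √(1-a))=1.281761958; dist=6371·c=8166.105 ≈ 8166.1 km; running total=42264.8 km
Leg 4 bearing: y=sinΔλ·cosφ2=0.61329219, x=cosφ1·sinφ2-sinφ1·cosφ2·cosΔλ=0.73663589; θ=atan2(y, x)=39.7793° ≈ 39.8°
Leg 5: φ1=0.8600092, φ2=0.9724294, Δφ=0.1124201, Δλ=2.8041367 rad; a=sin²(Δφ/2)+cosφ1·cosφ2·sin²(Δλ/2)=0.3603025637; c=2·atan2(√a, √(1-a))=1.287632501; dist=6371·c=8203.507 ≈ 8203.5 km; running total=50468.3 km
Leg 5 bearing: y=sinΔλ·cosφ2=0.18649961, x=cosφ1·sinφ2-sinφ1·cosφ2·cosΔλ=0.94188980; θ=atan2(y, x)=11.2000° ≈ 11.2°
Leg 6: φ1=0.9724294, φ2=-0.5917766, Δφ=-1.5642060, Δλ=-0.3343492 rad; a=sin²(Δφ/2)+cosφ1·cosφ2·sin²(Δλ/2)=0.5096491424; c=2·atan2(√a, √(1-a))=1.590095810; dist=6371·c=10130.500 ≈ 10130.5 km; running total=60598.8 km
Leg 6 bearing: y=sinΔλ·cosφ2=-0.27235215, x=cosφ1·sinφ2-sinφ1·cosφ2·cosΔλ=-0.96200410; θ=atan2(y, x)=-164.1927° <0 so +360° → 195.8073° ≈ 195.8°
Leg 7: φ1=-0.5917766, φ2=0.8529005, Δφ=1.4446771, Δλ=-0.2798880 rad; a=sin²(Δφ/2)+cosφ1·cosφ2·sin²(Δλ/2)=0.4477297228; c=2·atan2(√a, √(1-a))=1.466064414; dist=6371·c=9340.296 ≈ 9340.3 km; running total=69939.1 km
Leg 7 bearing: y=sinΔλ·cosφ2=-0.18171628, x=cosφ1·sinφ2-sinφ1·cosφ2·cosΔλ=0.97777833; θ=atan2(y, x)=-10.5281° <0 so +360° → 349.4719° ≈ 349.5°

Leg 1: dist=13770.8 km, bearing=253.9°
Leg 2: dist=13011.6 km, bearing=282.9°
Leg 3: dist=7316.3 km, bearing=302.8°
Leg 4: dist=8166.1 km, bearing=39.8°
Leg 5: dist=8203.5 km, bearing=11.2°
Leg 6: dist=10130.5 km, bearing=195.8°
Leg 7: dist=9340.3 km, bearing=349.5°
Total: 69939.1 km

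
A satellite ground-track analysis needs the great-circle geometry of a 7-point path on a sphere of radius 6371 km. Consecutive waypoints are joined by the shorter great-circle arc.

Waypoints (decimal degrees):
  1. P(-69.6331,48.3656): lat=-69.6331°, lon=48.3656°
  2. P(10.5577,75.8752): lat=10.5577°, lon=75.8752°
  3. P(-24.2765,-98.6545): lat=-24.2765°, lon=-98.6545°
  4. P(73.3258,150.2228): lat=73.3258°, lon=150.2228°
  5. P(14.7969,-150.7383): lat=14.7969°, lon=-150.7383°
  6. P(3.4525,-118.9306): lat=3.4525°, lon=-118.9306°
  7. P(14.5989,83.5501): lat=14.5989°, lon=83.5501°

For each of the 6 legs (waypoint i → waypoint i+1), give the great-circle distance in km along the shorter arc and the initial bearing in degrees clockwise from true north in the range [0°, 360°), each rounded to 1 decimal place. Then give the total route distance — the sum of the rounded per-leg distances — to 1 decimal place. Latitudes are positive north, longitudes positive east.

Leg 1: dist=9166.1 km, bearing=27.3°
Leg 2: dist=18383.6 km, bearing=200.1°
Leg 3: dist=13256.3 km, bearing=342.1°
Leg 4: dist=7473.3 km, bearing=115.9°
Leg 5: dist=3706.0 km, bearing=106.8°
Leg 6: dist=16826.8 km, bearing=309.5°
Total: 68812.1 km

Leg 1: φ1=-1.2153269, φ2=0.1842666, Δφ=1.3995935, Δλ=0.4801331 rad; a=sin²(Δφ/2)+cosφ1·cosφ2·sin²(Δλ/2)=0.4341583567; c=2·atan2(√a, √(1-a))=1.438729464; dist=6371·c=9166.145 ≈ 9166.1 km; running total=9166.1 km
Leg 1 bearing: y=sinΔλ·cosφ2=0.45407772, x=cosφ1·sinφ2-sinφ1·cosφ2·cosΔλ=0.88117702; θ=atan2(y, x)=27.2624° ≈ 27.3°
Leg 2: φ1=0.1842666, φ2=-0.4237049, Δφ=-0.6079715, Δλ=-3.0461179 rad; a=sin²(Δφ/2)+cosφ1·cosφ2·sin²(Δλ/2)=0.9836950543; c=2·atan2(√a, √(1-a))=2.885511873; dist=6371·c=18383.596 ≈ 18383.6 km; running total=27549.7 km
Leg 2 bearing: y=sinΔλ·cosφ2=-0.08689994, x=cosφ1·sinφ2-sinφ1·cosφ2·cosΔλ=-0.23791759; θ=atan2(y, x)=-159.9352° <0 so +360° → 200.0648° ≈ 200.1°
Leg 3: φ1=-0.4237049, φ2=1.2797766, Δφ=1.7034815, Δλ=4.3437283 rad; a=sin²(Δφ/2)+cosφ1·cosφ2·sin²(Δλ/2)=0.7440545023; c=2·atan2(√a, √(1-a))=2.080718136; dist=6371·c=13256.255 ≈ 13256.3 km; running total=40806.0 km
Leg 3 bearing: y=sinΔλ·cosφ2=-0.26765066, x=cosφ1·sinφ2-sinφ1·cosφ2·cosΔλ=0.83073024; θ=atan2(y, x)=-17.8583° <0 so +360° → 342.1417° ≈ 342.1°
Leg 4: φ1=1.2797766, φ2=0.2582546, Δφ=-1.0215220, Δλ=-5.2527621 rad; a=sin²(Δφ/2)+cosφ1·cosφ2·sin²(Δλ/2)=0.3063140939; c=2·atan2(√a, √(1-a))=1.173017213; dist=6371·c=7473.293 ≈ 7473.3 km; running total=48279.3 km
Leg 4 bearing: y=sinΔλ·cosφ2=0.82907913, x=cosφ1·sinφ2-sinφ1·cosφ2·cosΔλ=-0.40320079; θ=atan2(y, x)=115.9348° ≈ 115.9°
Leg 5: φ1=0.2582546, φ2=0.0602575, Δφ=-0.1979971, Δλ=0.5551491 rad; a=sin²(Δφ/2)+cosφ1·cosφ2·sin²(Δλ/2)=0.0822358808; c=2·atan2(√a, √(1-a))=0.581702844; dist=6371·c=3706.029 ≈ 3706.0 km; running total=51985.3 km
Leg 5 bearing: y=sinΔλ·cosφ2=0.52611341, x=cosφ1·sinφ2-sinφ1·cosφ2·cosΔλ=-0.15842109; θ=atan2(y, x)=106.7579° ≈ 106.8°
Leg 6: φ1=0.0602575, φ2=0.2547989, Δφ=0.1945414, Δλ=3.5339549 rad; a=sin²(Δφ/2)+cosφ1·cosφ2·sin²(Δλ/2)=0.9386871163; c=2·atan2(√a, √(1-a))=2.641158287; dist=6371·c=16826.819 ≈ 16826.8 km; running total=68812.1 km
Leg 6 bearing: y=sinΔλ·cosφ2=-0.37002694, x=cosφ1·sinφ2-sinφ1·cosφ2·cosΔλ=0.30544152; θ=atan2(y, x)=-50.4618° <0 so +360° → 309.5382° ≈ 309.5°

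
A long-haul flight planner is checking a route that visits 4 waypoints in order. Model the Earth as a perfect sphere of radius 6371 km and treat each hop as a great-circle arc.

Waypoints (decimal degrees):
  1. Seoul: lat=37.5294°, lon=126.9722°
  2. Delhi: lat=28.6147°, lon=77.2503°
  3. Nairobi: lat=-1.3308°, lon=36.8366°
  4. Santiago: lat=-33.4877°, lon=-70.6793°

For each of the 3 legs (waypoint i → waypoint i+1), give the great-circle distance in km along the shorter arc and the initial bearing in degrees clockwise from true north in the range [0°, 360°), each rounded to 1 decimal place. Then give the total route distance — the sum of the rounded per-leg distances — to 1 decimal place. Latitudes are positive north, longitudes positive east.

Leg 1: φ1=0.6550116, φ2=0.4994207, Δφ=-0.1555909, Δλ=-0.8678109 rad; a=sin²(Δφ/2)+cosφ1·cosφ2·sin²(Δλ/2)=0.1290901803; c=2·atan2(√a, √(1-a))=0.735016573; dist=6371·c=4682.791 ≈ 4682.8 km; running total=4682.8 km
Leg 1 bearing: y=sinΔλ·cosφ2=-0.66973310, x=cosφ1·sinφ2-sinφ1·cosφ2·cosΔλ=0.03407641; θ=atan2(y, x)=-87.0873° <0 so +360° → 272.9127° ≈ 272.9°
Leg 2: φ1=0.4994207, φ2=-0.0232268, Δφ=-0.5226476, Δλ=-0.7053521 rad; a=sin²(Δφ/2)+cosφ1·cosφ2·sin²(Δλ/2)=0.1714574802; c=2·atan2(√a, √(1-a))=0.853851051; dist=6371·c=5439.885 ≈ 5439.9 km; running total=10122.7 km
Leg 2 bearing: y=sinΔλ·cosφ2=-0.64812711, x=cosφ1·sinφ2-sinφ1·cosφ2·cosΔλ=-0.38492922; θ=atan2(y, x)=-120.7065° <0 so +360° → 239.2935° ≈ 239.3°
Leg 3: φ1=-0.0232268, φ2=-0.5844706, Δφ=-0.5612438, Δλ=-1.8765065 rad; a=sin²(Δφ/2)+cosφ1·cosφ2·sin²(Δλ/2)=0.6190642499; c=2·atan2(√a, √(1-a))=1.811234790; dist=6371·c=11539.377 ≈ 11539.4 km; running total=21662.1 km
Leg 3 bearing: y=sinΔλ·cosφ2=-0.79533440, x=cosφ1·sinφ2-sinφ1·cosφ2·cosΔλ=-0.55743879; θ=atan2(y, x)=-125.0261° <0 so +360° → 234.9739° ≈ 235.0°

Leg 1: dist=4682.8 km, bearing=272.9°
Leg 2: dist=5439.9 km, bearing=239.3°
Leg 3: dist=11539.4 km, bearing=235.0°
Total: 21662.1 km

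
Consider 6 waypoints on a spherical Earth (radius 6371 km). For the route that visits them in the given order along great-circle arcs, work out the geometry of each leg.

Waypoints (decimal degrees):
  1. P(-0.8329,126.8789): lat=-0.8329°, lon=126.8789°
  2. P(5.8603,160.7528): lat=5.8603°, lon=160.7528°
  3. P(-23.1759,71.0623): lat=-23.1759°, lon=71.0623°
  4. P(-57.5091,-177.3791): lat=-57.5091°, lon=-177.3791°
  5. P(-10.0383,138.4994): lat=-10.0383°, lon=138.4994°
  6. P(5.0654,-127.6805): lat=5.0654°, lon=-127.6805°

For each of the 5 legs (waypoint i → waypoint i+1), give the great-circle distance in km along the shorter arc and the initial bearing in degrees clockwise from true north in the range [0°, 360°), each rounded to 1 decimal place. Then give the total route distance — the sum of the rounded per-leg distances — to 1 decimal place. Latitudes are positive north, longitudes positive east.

Leg 1: φ1=-0.0145368, φ2=0.1022815, Δφ=0.1168184, Δλ=0.5912111 rad; a=sin²(Δφ/2)+cosφ1·cosφ2·sin²(Δλ/2)=0.0878221698; c=2·atan2(√a, √(1-a))=0.601733336; dist=6371·c=3833.643 ≈ 3833.6 km; running total=3833.6 km
Leg 1 bearing: y=sinΔλ·cosφ2=0.55445405, x=cosφ1·sinφ2-sinφ1·cosφ2·cosΔλ=0.11409845; θ=atan2(y, x)=78.3717° ≈ 78.4°
Leg 2: φ1=0.1022815, φ2=-0.4044958, Δφ=-0.5067773, Δλ=-1.5653945 rad; a=sin²(Δφ/2)+cosφ1·cosφ2·sin²(Δλ/2)=0.5176216941; c=2·atan2(√a, √(1-a))=1.606047015; dist=6371·c=10232.126 ≈ 10232.1 km; running total=14065.7 km
Leg 2 bearing: y=sinΔλ·cosφ2=-0.91928755, x=cosφ1·sinφ2-sinφ1·cosφ2·cosΔλ=-0.39200550; θ=atan2(y, x)=-113.0945° <0 so +360° → 246.9055° ≈ 246.9°
Leg 3: φ1=-0.4044958, φ2=-1.0037231, Δφ=-0.5992274, Δλ=-4.3361204 rad; a=sin²(Δφ/2)+cosφ1·cosφ2·sin²(Δλ/2)=0.4247497974; c=2·atan2(√a, √(1-a))=1.419721903; dist=6371·c=9045.048 ≈ 9045.0 km; running total=23110.7 km
Leg 3 bearing: y=sinΔλ·cosφ2=0.49958674, x=cosφ1·sinφ2-sinφ1·cosφ2·cosΔλ=-0.85309010; θ=atan2(y, x)=149.6459° ≈ 149.6°
Leg 4: φ1=-1.0037231, φ2=-0.1752014, Δφ=0.8285218, Δλ=5.5131199 rad; a=sin²(Δφ/2)+cosφ1·cosφ2·sin²(Δλ/2)=0.2366336254; c=2·atan2(√a, √(1-a))=1.016044044; dist=6371·c=6473.217 ≈ 6473.2 km; running total=29583.9 km
Leg 4 bearing: y=sinΔλ·cosφ2=-0.68552469, x=cosφ1·sinφ2-sinφ1·cosφ2·cosΔλ=0.50260175; θ=atan2(y, x)=-53.7525° <0 so +360° → 306.2475° ≈ 306.2°
Leg 5: φ1=-0.1752014, φ2=0.0884079, Δφ=0.2636093, Δλ=-4.6457157 rad; a=sin²(Δφ/2)+cosφ1·cosφ2·sin²(Δλ/2)=0.5403689052; c=2·atan2(√a, √(1-a))=1.651622112; dist=6371·c=10522.484 ≈ 10522.5 km; running total=40106.4 km
Leg 5 bearing: y=sinΔλ·cosφ2=0.99388140, x=cosφ1·sinφ2-sinφ1·cosφ2·cosΔλ=0.07537353; θ=atan2(y, x)=85.6631° ≈ 85.7°

Leg 1: dist=3833.6 km, bearing=78.4°
Leg 2: dist=10232.1 km, bearing=246.9°
Leg 3: dist=9045.0 km, bearing=149.6°
Leg 4: dist=6473.2 km, bearing=306.2°
Leg 5: dist=10522.5 km, bearing=85.7°
Total: 40106.4 km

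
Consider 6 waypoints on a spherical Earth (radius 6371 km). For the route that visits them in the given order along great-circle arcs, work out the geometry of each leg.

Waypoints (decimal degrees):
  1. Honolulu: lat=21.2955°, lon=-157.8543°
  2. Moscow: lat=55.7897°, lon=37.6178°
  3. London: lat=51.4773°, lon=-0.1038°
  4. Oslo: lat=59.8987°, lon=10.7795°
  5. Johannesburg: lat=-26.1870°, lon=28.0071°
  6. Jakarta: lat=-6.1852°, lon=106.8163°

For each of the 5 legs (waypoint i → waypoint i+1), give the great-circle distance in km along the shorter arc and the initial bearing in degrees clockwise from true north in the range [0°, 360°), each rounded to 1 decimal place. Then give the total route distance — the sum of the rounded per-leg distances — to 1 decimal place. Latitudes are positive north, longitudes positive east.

Leg 1: φ1=0.3716766, φ2=0.9737140, Δφ=0.6020374, Δλ=3.4116317 rad; a=sin²(Δφ/2)+cosφ1·cosφ2·sin²(Δλ/2)=0.6022590421; c=2·atan2(√a, √(1-a))=1.776767687; dist=6371·c=11319.787 ≈ 11319.8 km; running total=11319.8 km
Leg 1 bearing: y=sinΔλ·cosφ2=-0.14998614, x=cosφ1·sinφ2-sinφ1·cosφ2·cosΔλ=0.96730373; θ=atan2(y, x)=-8.8139° <0 so +360° → 351.1861° ≈ 351.2°
Leg 2: φ1=0.9737140, φ2=0.8984484, Δφ=-0.0752656, Δλ=-0.6583661 rad; a=sin²(Δφ/2)+cosφ1·cosφ2·sin²(Δλ/2)=0.0380097671; c=2·atan2(√a, √(1-a))=0.392435246; dist=6371·c=2500.205 ≈ 2500.2 km; running total=13820.0 km
Leg 2 bearing: y=sinΔλ·cosφ2=-0.38105987, x=cosφ1·sinφ2-sinφ1·cosφ2·cosΔλ=0.03245732; θ=atan2(y, x)=-85.1315° <0 so +360° → 274.8685° ≈ 274.9°
Leg 3: φ1=0.8984484, φ2=1.0454295, Δφ=0.1469812, Δλ=0.1899494 rad; a=sin²(Δφ/2)+cosφ1·cosφ2·sin²(Δλ/2)=0.0082002851; c=2·atan2(√a, √(1-a))=0.181359296; dist=6371·c=1155.440 ≈ 1155.4 km; running total=14975.4 km
Leg 3 bearing: y=sinΔλ·cosφ2=0.09469356, x=cosφ1·sinφ2-sinφ1·cosφ2·cosΔλ=0.15350991; θ=atan2(y, x)=31.6686° ≈ 31.7°
Leg 4: φ1=1.0454295, φ2=-0.4570494, Δφ=-1.5024789, Δλ=0.3006783 rad; a=sin²(Δφ/2)+cosφ1·cosφ2·sin²(Δλ/2)=0.4759634762; c=2·atan2(√a, √(1-a))=1.522704744; dist=6371·c=9701.152 ≈ 9701.2 km; running total=24676.6 km
Leg 4 bearing: y=sinΔλ·cosφ2=0.26576904, x=cosφ1·sinφ2-sinφ1·cosφ2·cosΔλ=-0.96283737; θ=atan2(y, x)=164.5691° ≈ 164.6°
Leg 5: φ1=-0.4570494, φ2=-0.1079521, Δφ=0.3490973, Δλ=1.3754800 rad; a=sin²(Δφ/2)+cosφ1·cosφ2·sin²(Δλ/2)=0.3896551297; c=2·atan2(√a, √(1-a))=1.348274736; dist=6371·c=8589.858 ≈ 8589.9 km; running total=33266.5 km
Leg 5 bearing: y=sinΔλ·cosφ2=0.97527584, x=cosφ1·sinφ2-sinφ1·cosφ2·cosΔλ=-0.01153572; θ=atan2(y, x)=90.6777° ≈ 90.7°

Leg 1: dist=11319.8 km, bearing=351.2°
Leg 2: dist=2500.2 km, bearing=274.9°
Leg 3: dist=1155.4 km, bearing=31.7°
Leg 4: dist=9701.2 km, bearing=164.6°
Leg 5: dist=8589.9 km, bearing=90.7°
Total: 33266.5 km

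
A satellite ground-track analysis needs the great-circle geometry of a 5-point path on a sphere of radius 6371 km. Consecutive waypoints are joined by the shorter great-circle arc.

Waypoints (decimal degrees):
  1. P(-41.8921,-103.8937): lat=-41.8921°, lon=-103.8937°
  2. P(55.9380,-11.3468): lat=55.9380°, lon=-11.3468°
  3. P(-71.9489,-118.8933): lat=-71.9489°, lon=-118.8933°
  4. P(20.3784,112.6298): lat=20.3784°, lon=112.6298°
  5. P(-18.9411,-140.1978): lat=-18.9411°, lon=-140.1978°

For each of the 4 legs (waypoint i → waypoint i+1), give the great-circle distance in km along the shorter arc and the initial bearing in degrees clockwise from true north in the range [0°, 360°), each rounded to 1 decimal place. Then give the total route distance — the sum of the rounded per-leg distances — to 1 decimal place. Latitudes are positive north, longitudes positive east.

Leg 1: φ1=-0.7311551, φ2=0.9763023, Δφ=1.7074574, Δλ=1.6152481 rad; a=sin²(Δφ/2)+cosφ1·cosφ2·sin²(Δλ/2)=0.7858480648; c=2·atan2(√a, √(1-a))=2.179367974; dist=6371·c=13884.753 ≈ 13884.8 km; running total=13884.8 km
Leg 1 bearing: y=sinΔλ·cosφ2=0.55953641, x=cosφ1·sinφ2-sinφ1·cosφ2·cosΔλ=0.60006878; θ=atan2(y, x)=42.9981° ≈ 43.0°
Leg 2: φ1=0.9763023, φ2=-1.2557452, Δφ=-2.2320475, Δλ=-1.8770405 rad; a=sin²(Δφ/2)+cosφ1·cosφ2·sin²(Δλ/2)=0.9199897420; c=2·atan2(√a, √(1-a))=2.568041739; dist=6371·c=16360.994 ≈ 16361.0 km; running total=30245.8 km
Leg 2 bearing: y=sinΔλ·cosφ2=-0.29544786, x=cosφ1·sinφ2-sinφ1·cosφ2·cosΔλ=-0.45513188; θ=atan2(y, x)=-147.0105° <0 so +360° → 212.9895° ≈ 213.0°
Leg 3: φ1=-1.2557452, φ2=0.3556702, Δφ=1.6114154, Δλ=4.0408404 rad; a=sin²(Δφ/2)+cosφ1·cosφ2·sin²(Δλ/2)=0.7559053669; c=2·atan2(√a, √(1-a))=2.108087511; dist=6371·c=13430.626 ≈ 13430.6 km; running total=43676.4 km
Leg 3 bearing: y=sinΔλ·cosφ2=-0.73386253, x=cosφ1·sinφ2-sinφ1·cosφ2·cosΔλ=-0.44664926; θ=atan2(y, x)=-121.3259° <0 so +360° → 238.6741° ≈ 238.7°
Leg 4: φ1=0.3556702, φ2=-0.3305846, Δφ=-0.6862547, Δλ=-4.4126741 rad; a=sin²(Δφ/2)+cosφ1·cosφ2·sin²(Δλ/2)=0.6874066812; c=2·atan2(√a, √(1-a))=1.954991780; dist=6371·c=12455.253 ≈ 12455.3 km; running total=56131.7 km
Leg 4 bearing: y=sinΔλ·cosφ2=0.90368730, x=cosφ1·sinφ2-sinφ1·cosφ2·cosΔλ=-0.20703672; θ=atan2(y, x)=102.9039° ≈ 102.9°

Leg 1: dist=13884.8 km, bearing=43.0°
Leg 2: dist=16361.0 km, bearing=213.0°
Leg 3: dist=13430.6 km, bearing=238.7°
Leg 4: dist=12455.3 km, bearing=102.9°
Total: 56131.7 km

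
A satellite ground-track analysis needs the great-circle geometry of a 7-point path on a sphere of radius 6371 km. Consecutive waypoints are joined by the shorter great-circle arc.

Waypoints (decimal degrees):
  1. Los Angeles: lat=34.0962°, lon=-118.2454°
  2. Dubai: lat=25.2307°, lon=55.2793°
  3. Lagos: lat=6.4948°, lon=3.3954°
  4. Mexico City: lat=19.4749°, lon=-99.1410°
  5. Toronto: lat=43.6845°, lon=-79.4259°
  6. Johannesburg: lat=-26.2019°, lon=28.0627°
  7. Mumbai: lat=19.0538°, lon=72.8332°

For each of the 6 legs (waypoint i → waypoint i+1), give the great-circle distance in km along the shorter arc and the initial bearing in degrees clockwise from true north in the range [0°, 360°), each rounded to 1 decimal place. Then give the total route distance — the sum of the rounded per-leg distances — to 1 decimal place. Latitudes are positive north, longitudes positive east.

Leg 1: dist=13382.9 km, bearing=6.8°
Leg 2: dist=5883.9 km, bearing=258.5°
Leg 3: dist=11067.6 km, bearing=291.1°
Leg 4: dist=3257.8 km, bearing=29.9°
Leg 5: dist=13343.0 km, bearing=98.8°
Leg 6: dist=6977.0 km, bearing=48.5°
Total: 53912.2 km

Leg 1: φ1=0.5950910, φ2=0.4403588, Δφ=-0.1547322, Δλ=3.0285773 rad; a=sin²(Δφ/2)+cosφ1·cosφ2·sin²(Δλ/2)=0.7526801786; c=2·atan2(√a, √(1-a))=2.100595849; dist=6371·c=13382.896 ≈ 13382.9 km; running total=13382.9 km
Leg 1 bearing: y=sinΔλ·cosφ2=0.10201602, x=cosφ1·sinφ2-sinφ1·cosφ2·cosΔλ=0.85685684; θ=atan2(y, x)=6.7896° ≈ 6.8°
Leg 2: φ1=0.4403588, φ2=0.1133556, Δφ=-0.3270031, Δλ=-0.9055449 rad; a=sin²(Δφ/2)+cosφ1·cosφ2·sin²(Δλ/2)=0.1984988071; c=2·atan2(√a, √(1-a))=0.923536930; dist=6371·c=5883.854 ≈ 5883.9 km; running total=19266.8 km
Leg 2 bearing: y=sinΔλ·cosφ2=-0.78171227, x=cosφ1·sinφ2-sinφ1·cosφ2·cosΔλ=-0.15910391; θ=atan2(y, x)=-101.5044° <0 so +360° → 258.4956° ≈ 258.5°
Leg 3: φ1=0.1133556, φ2=0.3399011, Δφ=0.2265455, Δλ=-1.7895978 rad; a=sin²(Δφ/2)+cosφ1·cosφ2·sin²(Δλ/2)=0.5828083743; c=2·atan2(√a, √(1-a))=1.737179690; dist=6371·c=11067.572 ≈ 11067.6 km; running total=30334.4 km
Leg 3 bearing: y=sinΔλ·cosφ2=-0.92030998, x=cosφ1·sinφ2-sinφ1·cosφ2·cosΔλ=0.35440180; θ=atan2(y, x)=-68.9388° <0 so +360° → 291.0612° ≈ 291.1°
Leg 4: φ1=0.3399011, φ2=0.7624384, Δφ=0.4225372, Δλ=0.3440934 rad; a=sin²(Δφ/2)+cosφ1·cosφ2·sin²(Δλ/2)=0.0639567112; c=2·atan2(√a, √(1-a))=0.511346109; dist=6371·c=3257.786 ≈ 3257.8 km; running total=33592.2 km
Leg 4 bearing: y=sinΔλ·cosφ2=0.24395121, x=cosφ1·sinφ2-sinφ1·cosφ2·cosΔλ=0.42420845; θ=atan2(y, x)=29.9021° ≈ 29.9°
Leg 5: φ1=0.7624384, φ2=-0.4573094, Δφ=-1.2197478, Δλ=1.8760300 rad; a=sin²(Δφ/2)+cosφ1·cosφ2·sin²(Δλ/2)=0.7499756336; c=2·atan2(√a, √(1-a))=2.094338831; dist=6371·c=13343.033 ≈ 13343.0 km; running total=46935.2 km
Leg 5 bearing: y=sinΔλ·cosφ2=0.85577022, x=cosφ1·sinφ2-sinφ1·cosφ2·cosΔλ=-0.13306413; θ=atan2(y, x)=98.8382° ≈ 98.8°
Leg 6: φ1=-0.4573094, φ2=0.3325515, Δφ=0.7898610, Δλ=0.7813926 rad; a=sin²(Δφ/2)+cosφ1·cosφ2·sin²(Δλ/2)=0.2710286525; c=2·atan2(√a, √(1-a))=1.095116738; dist=6371·c=6976.989 ≈ 6977.0 km; running total=53912.2 km
Leg 6 bearing: y=sinΔλ·cosφ2=0.66568362, x=cosφ1·sinφ2-sinφ1·cosφ2·cosΔλ=0.58919759; θ=atan2(y, x)=48.4879° ≈ 48.5°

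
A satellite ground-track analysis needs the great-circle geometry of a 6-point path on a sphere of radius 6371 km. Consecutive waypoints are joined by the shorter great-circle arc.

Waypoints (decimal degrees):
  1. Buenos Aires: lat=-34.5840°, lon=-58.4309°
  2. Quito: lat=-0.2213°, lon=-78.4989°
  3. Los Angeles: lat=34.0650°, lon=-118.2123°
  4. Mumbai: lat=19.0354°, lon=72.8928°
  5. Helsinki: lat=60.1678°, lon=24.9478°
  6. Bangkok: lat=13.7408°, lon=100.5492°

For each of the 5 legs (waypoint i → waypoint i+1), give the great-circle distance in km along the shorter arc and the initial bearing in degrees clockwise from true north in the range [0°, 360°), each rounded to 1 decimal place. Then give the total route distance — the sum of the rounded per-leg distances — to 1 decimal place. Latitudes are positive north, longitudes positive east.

Leg 1: φ1=-0.6036047, φ2=-0.0038624, Δφ=0.5997423, Δλ=-0.3502527 rad; a=sin²(Δφ/2)+cosφ1·cosφ2·sin²(Δλ/2)=0.1122519994; c=2·atan2(√a, √(1-a))=0.683295993; dist=6371·c=4353.279 ≈ 4353.3 km; running total=4353.3 km
Leg 1 bearing: y=sinΔλ·cosφ2=-0.34313259, x=cosφ1·sinφ2-sinφ1·cosφ2·cosΔλ=0.52996790; θ=atan2(y, x)=-32.9214° <0 so +360° → 327.0786° ≈ 327.1°
Leg 2: φ1=-0.0038624, φ2=0.5945464, Δφ=0.5984088, Δλ=-0.6931296 rad; a=sin²(Δφ/2)+cosφ1·cosφ2·sin²(Δλ/2)=0.1824596764; c=2·atan2(√a, √(1-a))=0.882683406; dist=6371·c=5623.576 ≈ 5623.6 km; running total=9976.9 km
Leg 2 bearing: y=sinΔλ·cosφ2=-0.52930601, x=cosφ1·sinφ2-sinφ1·cosφ2·cosΔλ=0.56259019; θ=atan2(y, x)=-43.2540° <0 so +360° → 316.7460° ≈ 316.7°
Leg 3: φ1=0.5945464, φ2=0.3322304, Δφ=-0.2623160, Δλ=3.3354132 rad; a=sin²(Δφ/2)+cosφ1·cosφ2·sin²(Δλ/2)=0.7928757214; c=2·atan2(√a, √(1-a))=2.196603220; dist=6371·c=13994.559 ≈ 13994.6 km; running total=23971.5 km
Leg 3 bearing: y=sinΔλ·cosφ2=-0.18207690, x=cosφ1·sinφ2-sinφ1·cosφ2·cosΔλ=0.78977418; θ=atan2(y, x)=-12.9823° <0 so +360° → 347.0177° ≈ 347.0°
Leg 4: φ1=0.3322304, φ2=1.0501262, Δφ=0.7178958, Δλ=-0.8367981 rad; a=sin²(Δφ/2)+cosφ1·cosφ2·sin²(Δλ/2)=0.2010337253; c=2·atan2(√a, √(1-a))=0.929877035; dist=6371·c=5924.247 ≈ 5924.2 km; running total=29895.7 km
Leg 4 bearing: y=sinΔλ·cosφ2=-0.36936629, x=cosφ1·sinφ2-sinφ1·cosφ2·cosΔλ=0.71136855; θ=atan2(y, x)=-27.4398° <0 so +360° → 332.5602° ≈ 332.6°
Leg 5: φ1=1.0501262, φ2=0.2398222, Δφ=-0.8103040, Δλ=1.3194933 rad; a=sin²(Δφ/2)+cosφ1·cosφ2·sin²(Δλ/2)=0.3368922743; c=2·atan2(√a, √(1-a))=1.238499094; dist=6371·c=7890.478 ≈ 7890.5 km; running total=37786.2 km
Leg 5 bearing: y=sinΔλ·cosφ2=0.94086843, x=cosφ1·sinφ2-sinφ1·cosφ2·cosΔλ=-0.09137876; θ=atan2(y, x)=95.5473° ≈ 95.5°

Leg 1: dist=4353.3 km, bearing=327.1°
Leg 2: dist=5623.6 km, bearing=316.7°
Leg 3: dist=13994.6 km, bearing=347.0°
Leg 4: dist=5924.2 km, bearing=332.6°
Leg 5: dist=7890.5 km, bearing=95.5°
Total: 37786.2 km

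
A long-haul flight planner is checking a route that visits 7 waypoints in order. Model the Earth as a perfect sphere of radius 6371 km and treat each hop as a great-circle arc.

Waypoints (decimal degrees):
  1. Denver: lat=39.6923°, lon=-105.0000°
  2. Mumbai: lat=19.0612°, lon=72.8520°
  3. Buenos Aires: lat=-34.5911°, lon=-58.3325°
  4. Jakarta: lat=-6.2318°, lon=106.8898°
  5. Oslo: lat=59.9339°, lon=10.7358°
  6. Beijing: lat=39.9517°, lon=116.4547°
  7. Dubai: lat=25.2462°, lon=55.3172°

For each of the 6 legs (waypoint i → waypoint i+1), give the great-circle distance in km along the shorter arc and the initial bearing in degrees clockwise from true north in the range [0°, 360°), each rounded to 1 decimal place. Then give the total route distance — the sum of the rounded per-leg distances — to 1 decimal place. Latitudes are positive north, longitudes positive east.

Leg 1: dist=13478.2 km, bearing=2.4°
Leg 2: dist=14927.7 km, bearing=239.9°
Leg 3: dist=15217.9 km, bearing=158.2°
Leg 4: dist=10949.6 km, bearing=329.8°
Leg 5: dist=7021.7 km, bearing=55.8°
Leg 6: dist=5839.3 km, bearing=273.4°
Total: 67434.4 km

Leg 1: φ1=0.6927613, φ2=0.3326807, Δφ=-0.3600806, Δλ=3.1041030 rad; a=sin²(Δφ/2)+cosφ1·cosφ2·sin²(Δλ/2)=0.7591049980; c=2·atan2(√a, √(1-a))=2.115552996; dist=6371·c=13478.188 ≈ 13478.2 km; running total=13478.2 km
Leg 1 bearing: y=sinΔλ·cosφ2=0.03542582, x=cosφ1·sinφ2-sinφ1·cosφ2·cosΔλ=0.85451940; θ=atan2(y, x)=2.3740° ≈ 2.4°
Leg 2: φ1=0.3326807, φ2=-0.6037286, Δφ=-0.9364093, Δλ=-2.2896015 rad; a=sin²(Δφ/2)+cosφ1·cosφ2·sin²(Δλ/2)=0.8488815186; c=2·atan2(√a, √(1-a))=2.343066238; dist=6371·c=14927.675 ≈ 14927.7 km; running total=28405.9 km
Leg 2 bearing: y=sinΔλ·cosφ2=-0.61955311, x=cosφ1·sinφ2-sinφ1·cosφ2·cosΔλ=-0.35955625; θ=atan2(y, x)=-120.1286° <0 so +360° → 239.8714° ≈ 239.9°
Leg 3: φ1=-0.6037286, φ2=-0.1087654, Δφ=0.4949632, Δλ=2.8836731 rad; a=sin²(Δφ/2)+cosφ1·cosφ2·sin²(Δλ/2)=0.8648323630; c=2·atan2(√a, √(1-a))=2.388627843; dist=6371·c=15217.948 ≈ 15217.9 km; running total=43623.8 km
Leg 3 bearing: y=sinΔλ·cosφ2=0.25356220, x=cosφ1·sinφ2-sinφ1·cosφ2·cosΔλ=-0.63505559; θ=atan2(y, x)=158.2344° ≈ 158.2°
Leg 4: φ1=-0.1087654, φ2=1.0460439, Δφ=1.1548093, Δλ=-1.6782039 rad; a=sin²(Δφ/2)+cosφ1·cosφ2·sin²(Δλ/2)=0.5736678124; c=2·atan2(√a, √(1-a))=1.718670282; dist=6371·c=10949.648 ≈ 10949.6 km; running total=54573.4 km
Leg 4 bearing: y=sinΔλ·cosφ2=-0.49811169, x=cosφ1·sinφ2-sinφ1·cosφ2·cosΔλ=0.85450393; θ=atan2(y, x)=-30.2390° <0 so +360° → 329.7610° ≈ 329.8°
Leg 5: φ1=1.0460439, φ2=0.6972887, Δφ=-0.3487552, Δλ=1.8451429 rad; a=sin²(Δφ/2)+cosφ1·cosφ2·sin²(Δλ/2)=0.2741541154; c=2·atan2(√a, √(1-a))=1.102135664; dist=6371·c=7021.706 ≈ 7021.7 km; running total=61595.1 km
Leg 5 bearing: y=sinΔλ·cosφ2=0.73791758, x=cosφ1·sinφ2-sinφ1·cosφ2·cosΔλ=0.50145008; θ=atan2(y, x)=55.8020° ≈ 55.8°
Leg 6: φ1=0.6972887, φ2=0.4406293, Δφ=-0.2566594, Δλ=-1.0670507 rad; a=sin²(Δφ/2)+cosφ1·cosφ2·sin²(Δλ/2)=0.1957137795; c=2·atan2(√a, √(1-a))=0.916536050; dist=6371·c=5839.251 ≈ 5839.3 km; running total=67434.4 km
Leg 6 bearing: y=sinΔλ·cosφ2=-0.79212909, x=cosφ1·sinφ2-sinφ1·cosφ2·cosΔλ=0.04659499; θ=atan2(y, x)=-86.6336° <0 so +360° → 273.3664° ≈ 273.4°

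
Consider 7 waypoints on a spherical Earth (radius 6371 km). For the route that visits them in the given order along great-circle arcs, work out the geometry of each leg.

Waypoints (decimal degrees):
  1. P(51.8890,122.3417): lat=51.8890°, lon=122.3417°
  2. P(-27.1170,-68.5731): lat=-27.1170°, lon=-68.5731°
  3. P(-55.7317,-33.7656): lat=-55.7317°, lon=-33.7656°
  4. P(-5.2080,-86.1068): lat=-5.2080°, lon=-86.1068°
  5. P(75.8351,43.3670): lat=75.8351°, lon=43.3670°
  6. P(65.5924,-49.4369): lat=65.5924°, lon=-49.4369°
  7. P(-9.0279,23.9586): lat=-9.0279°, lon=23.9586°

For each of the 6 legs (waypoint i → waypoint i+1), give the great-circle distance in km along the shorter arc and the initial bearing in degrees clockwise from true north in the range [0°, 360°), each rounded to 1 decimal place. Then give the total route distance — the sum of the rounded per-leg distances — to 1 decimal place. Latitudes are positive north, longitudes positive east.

Leg 1: φ1=0.9056339, φ2=-0.4732809, Δφ=-1.3789148, Δλ=-3.3320919 rad; a=sin²(Δφ/2)+cosφ1·cosφ2·sin²(Δλ/2)=0.9490223122; c=2·atan2(√a, √(1-a))=2.686100473; dist=6371·c=17113.146 ≈ 17113.1 km; running total=17113.1 km
Leg 1 bearing: y=sinΔλ·cosφ2=0.16853538, x=cosφ1·sinφ2-sinφ1·cosφ2·cosΔλ=0.40633936; θ=atan2(y, x)=22.5270° ≈ 22.5°
Leg 2: φ1=-0.4732809, φ2=-0.9727017, Δφ=-0.4994207, Δλ=0.6075055 rad; a=sin²(Δφ/2)+cosφ1·cosφ2·sin²(Δλ/2)=0.1059064310; c=2·atan2(√a, √(1-a))=0.662938567; dist=6371·c=4223.582 ≈ 4223.6 km; running total=21336.7 km
Leg 2 bearing: y=sinΔλ·cosφ2=0.32141159, x=cosφ1·sinφ2-sinφ1·cosφ2·cosΔλ=-0.52483867; θ=atan2(y, x)=148.5167° ≈ 148.5°
Leg 3: φ1=-0.9727017, φ2=-0.0908967, Δφ=0.8818049, Δλ=-0.9135263 rad; a=sin²(Δφ/2)+cosφ1·cosφ2·sin²(Δλ/2)=0.2911970879; c=2·atan2(√a, √(1-a))=1.139987541; dist=6371·c=7262.861 ≈ 7262.9 km; running total=28599.6 km
Leg 3 bearing: y=sinΔλ·cosφ2=-0.78839487, x=cosφ1·sinφ2-sinφ1·cosφ2·cosΔλ=0.45170666; θ=atan2(y, x)=-60.1897° <0 so +360° → 299.8103° ≈ 299.8°
Leg 4: φ1=-0.0908967, φ2=1.3235722, Δφ=1.4144689, Δλ=2.2597441 rad; a=sin²(Δφ/2)+cosφ1·cosφ2·sin²(Δλ/2)=0.6214700277; c=2·atan2(√a, √(1-a))=1.816191889; dist=6371·c=11570.959 ≈ 11571.0 km; running total=40170.6 km
Leg 4 bearing: y=sinΔλ·cosφ2=0.18889807, x=cosφ1·sinφ2-sinφ1·cosφ2·cosΔλ=0.95147131; θ=atan2(y, x)=11.2291° ≈ 11.2°
Leg 5: φ1=1.3235722, φ2=1.1448033, Δφ=-0.1787688, Δλ=-1.6197336 rad; a=sin²(Δφ/2)+cosφ1·cosφ2·sin²(Δλ/2)=0.0610025289; c=2·atan2(√a, √(1-a))=0.499139167; dist=6371·c=3180.016 ≈ 3180.0 km; running total=43350.6 km
Leg 5 bearing: y=sinΔλ·cosφ2=-0.41273051, x=cosφ1·sinφ2-sinφ1·cosφ2·cosΔλ=0.24244258; θ=atan2(y, x)=-59.5695° <0 so +360° → 300.4305° ≈ 300.4°
Leg 6: φ1=1.1448033, φ2=-0.1575666, Δφ=-1.3023699, Δλ=1.2809931 rad; a=sin²(Δφ/2)+cosφ1·cosφ2·sin²(Δλ/2)=0.5131348883; c=2·atan2(√a, √(1-a))=1.597069126; dist=6371·c=10174.927 ≈ 10174.9 km; running total=53525.5 km
Leg 6 bearing: y=sinΔλ·cosφ2=0.94642876, x=cosφ1·sinφ2-sinφ1·cosφ2·cosΔλ=-0.32184236; θ=atan2(y, x)=108.7811° ≈ 108.8°

Leg 1: dist=17113.1 km, bearing=22.5°
Leg 2: dist=4223.6 km, bearing=148.5°
Leg 3: dist=7262.9 km, bearing=299.8°
Leg 4: dist=11571.0 km, bearing=11.2°
Leg 5: dist=3180.0 km, bearing=300.4°
Leg 6: dist=10174.9 km, bearing=108.8°
Total: 53525.5 km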